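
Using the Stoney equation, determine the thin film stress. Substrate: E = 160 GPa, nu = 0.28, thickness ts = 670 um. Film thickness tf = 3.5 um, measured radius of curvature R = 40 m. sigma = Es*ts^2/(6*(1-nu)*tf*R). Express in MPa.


Step 1: Compute numerator: Es * ts^2 = 160 * 670^2 = 71824000 (GPa*um^2)
Step 2: Compute denominator (R in um): 6*(1-nu)*tf*R = 6*0.72*3.5*40e6 = 604800000.0 (um^2)
Step 3: sigma (GPa) = 71824000 / 604800000.0 = 1.18757e-01 GPa
Step 4: Convert to MPa (x1000): sigma = 118.8 MPa


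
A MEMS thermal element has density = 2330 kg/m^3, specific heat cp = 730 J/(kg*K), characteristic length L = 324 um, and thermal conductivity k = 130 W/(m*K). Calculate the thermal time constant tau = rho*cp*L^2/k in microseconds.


Step 1: Convert L to m: L = 324e-6 m
Step 2: L^2 = (324e-6)^2 = 1.04976e-07 m^2
Step 3: tau = 2330 * 730 * 1.04976e-07 / 130 = 1.3734898e-03 s
Step 4: Convert to microseconds (multiply by 1e6).
tau = 1373.49 us


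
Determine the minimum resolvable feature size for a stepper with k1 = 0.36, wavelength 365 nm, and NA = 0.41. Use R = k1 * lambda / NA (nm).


Step 1: Identify values: k1 = 0.36, lambda = 365 nm, NA = 0.41
Step 2: R = k1 * lambda / NA
R = 0.36 * 365 / 0.41
R = 320.5 nm


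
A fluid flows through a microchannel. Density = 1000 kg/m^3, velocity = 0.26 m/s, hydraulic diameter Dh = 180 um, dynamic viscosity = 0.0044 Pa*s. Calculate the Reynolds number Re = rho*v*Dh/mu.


Step 1: Convert Dh to meters: Dh = 180e-6 m
Step 2: Re = rho * v * Dh / mu
Re = 1000 * 0.26 * 180e-6 / 0.0044
Re = 10.636


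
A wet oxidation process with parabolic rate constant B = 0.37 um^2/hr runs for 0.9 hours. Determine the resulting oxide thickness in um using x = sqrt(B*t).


Step 1: Compute B*t = 0.37 * 0.9 = 0.333
Step 2: x = sqrt(0.333)
x = 0.577 um


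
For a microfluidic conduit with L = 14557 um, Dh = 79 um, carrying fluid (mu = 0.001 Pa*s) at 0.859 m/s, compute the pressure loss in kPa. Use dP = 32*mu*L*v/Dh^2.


Step 1: Convert to SI: L = 14557e-6 m, Dh = 79e-6 m
Step 2: dP = 32 * 0.001 * 14557e-6 * 0.859 / (79e-6)^2
Step 3: dP = 64115.18 Pa
Step 4: Convert to kPa: dP = 64.12 kPa


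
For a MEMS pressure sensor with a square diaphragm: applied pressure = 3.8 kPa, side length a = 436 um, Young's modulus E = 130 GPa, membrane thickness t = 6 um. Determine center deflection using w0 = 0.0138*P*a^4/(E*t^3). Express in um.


Step 1: Convert pressure to compatible units (E is in GPa, so P in GPa).
P = 3.8 kPa = 3.8e-6 GPa
Step 2: Compute numerator: 0.0138 * P * a^4.
a^4 = 436^4 = 36136489216
numerator = 0.0138 * 3.8e-6 * 36136489216 = 1.895e+03
Step 3: Compute denominator: E * t^3 = 130 * 6^3 = 28080
Step 4: w0 = numerator / denominator = 1.895e+03 / 28080 = 0.0675 um


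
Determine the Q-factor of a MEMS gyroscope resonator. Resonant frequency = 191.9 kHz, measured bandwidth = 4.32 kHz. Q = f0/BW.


Step 1: Q = f0 / bandwidth
Step 2: Q = 191.9 / 4.32
Q = 44.4


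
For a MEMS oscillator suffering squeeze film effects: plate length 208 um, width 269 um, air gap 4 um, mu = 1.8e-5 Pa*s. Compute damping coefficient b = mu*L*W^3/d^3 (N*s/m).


Step 1: Convert to SI.
L = 208e-6 m, W = 269e-6 m, d = 4e-6 m
Step 2: W^3 = (269e-6)^3 = 1.95e-11 m^3
Step 3: d^3 = (4e-6)^3 = 6.40e-17 m^3
Step 4: b = 1.8e-5 * 208e-6 * 1.95e-11 / 6.40e-17
b = 1.14e-03 N*s/m


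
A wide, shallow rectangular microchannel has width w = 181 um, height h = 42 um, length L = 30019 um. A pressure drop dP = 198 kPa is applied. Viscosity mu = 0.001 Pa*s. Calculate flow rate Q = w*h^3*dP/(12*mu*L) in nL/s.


Step 1: Convert all dimensions to SI (meters).
w = 181e-6 m, h = 42e-6 m, L = 30019e-6 m, dP = 198e3 Pa
Step 2: Q = w * h^3 * dP / (12 * mu * L)
Q = 181e-6 * (42e-6)^3 * 198e3 / (12 * 0.001 * 30019e-6) = 7.37079223e-09 m^3/s
Step 3: Convert Q from m^3/s to nL/s (1 m^3 = 1e12 nL, so multiply by 1e12).
Q = 7370.792 nL/s


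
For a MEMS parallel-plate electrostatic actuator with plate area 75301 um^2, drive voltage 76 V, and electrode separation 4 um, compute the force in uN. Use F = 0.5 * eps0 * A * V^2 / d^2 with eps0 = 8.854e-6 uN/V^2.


Step 1: Identify parameters.
eps0 = 8.854e-6 uN/V^2, A = 75301 um^2, V = 76 V, d = 4 um
Step 2: Compute V^2 = 76^2 = 5776
Step 3: Compute d^2 = 4^2 = 16
Step 4: F = 0.5 * 8.854e-6 * 75301 * 5776 / 16
F = 120.342 uN


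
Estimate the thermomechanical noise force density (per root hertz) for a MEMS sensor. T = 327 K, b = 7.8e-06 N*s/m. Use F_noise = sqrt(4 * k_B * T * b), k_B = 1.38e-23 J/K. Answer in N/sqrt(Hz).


Step 1: Compute 4 * k_B * T * b
= 4 * 1.38e-23 * 327 * 7.8e-06
= 1.4079e-25 N^2/Hz
Step 2: F_noise = sqrt(1.4079e-25)
F_noise = 3.75e-13 N/sqrt(Hz)


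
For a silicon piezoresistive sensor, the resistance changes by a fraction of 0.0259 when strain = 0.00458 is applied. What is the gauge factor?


Step 1: Identify values.
dR/R = 0.0259, strain = 0.00458
Step 2: GF = (dR/R) / strain = 0.0259 / 0.00458
GF = 5.7


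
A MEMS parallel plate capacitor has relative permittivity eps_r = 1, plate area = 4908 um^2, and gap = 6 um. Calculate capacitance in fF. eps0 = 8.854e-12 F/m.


Step 1: Convert area to m^2: A = 4908e-12 m^2
Step 2: Convert gap to m: d = 6e-6 m
Step 3: C = eps0 * eps_r * A / d
C = 8.854e-12 * 1 * 4908e-12 / 6e-6
Step 4: Convert to fF (multiply by 1e15).
C = 7.24 fF


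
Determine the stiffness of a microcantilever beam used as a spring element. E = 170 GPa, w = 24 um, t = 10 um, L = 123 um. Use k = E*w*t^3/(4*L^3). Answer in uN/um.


Step 1: Convert E to consistent units (1 GPa = 1000 uN/um^2).
E = 170 GPa = 170000 uN/um^2
Step 2: Compute t^3 = 10^3 = 1000
Step 3: Compute L^3 = 123^3 = 1860867
Step 4: k = 170000 * 24 * 1000 / (4 * 1860867)
k = 548.1316 uN/um


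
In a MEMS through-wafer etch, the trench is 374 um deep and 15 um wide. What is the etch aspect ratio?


Step 1: AR = depth / width
Step 2: AR = 374 / 15
AR = 24.9


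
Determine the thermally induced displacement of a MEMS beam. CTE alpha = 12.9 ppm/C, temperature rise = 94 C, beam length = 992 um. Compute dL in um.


Step 1: Convert CTE: alpha = 12.9 ppm/C = 12.9e-6 /C
Step 2: dL = 12.9e-6 * 94 * 992
dL = 1.2029 um


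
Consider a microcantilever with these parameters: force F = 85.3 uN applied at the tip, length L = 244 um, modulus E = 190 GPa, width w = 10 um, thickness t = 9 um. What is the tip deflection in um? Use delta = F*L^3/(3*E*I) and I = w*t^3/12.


Step 1: Calculate the second moment of area.
I = w * t^3 / 12 = 10 * 9^3 / 12 = 607.5 um^4
Step 2: Convert E to consistent units (1 GPa = 1000 uN/um^2).
E = 190 GPa = 190000 uN/um^2
Step 3: Calculate tip deflection.
delta = F * L^3 / (3 * E * I)
delta = 85.3 * 244^3 / (3 * 190000 * 607.5)
delta = 3.5785 um


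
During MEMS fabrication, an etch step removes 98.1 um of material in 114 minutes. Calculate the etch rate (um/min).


Step 1: Etch rate = depth / time
Step 2: rate = 98.1 / 114
rate = 0.861 um/min


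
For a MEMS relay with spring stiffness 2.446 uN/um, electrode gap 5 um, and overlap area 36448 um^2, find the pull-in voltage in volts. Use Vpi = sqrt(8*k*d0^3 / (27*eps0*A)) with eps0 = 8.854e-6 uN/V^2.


Step 1: Compute numerator: 8 * k * d0^3 = 8 * 2.446 * 5^3 = 2446.0
Step 2: Compute denominator: 27 * eps0 * A = 27 * 8.854e-6 * 36448 = 8.713186
Step 3: Vpi = sqrt(2446.0 / 8.713186)
Vpi = 16.75 V


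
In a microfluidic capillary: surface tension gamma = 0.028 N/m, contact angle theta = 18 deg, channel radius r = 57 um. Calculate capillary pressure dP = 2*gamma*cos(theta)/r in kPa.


Step 1: cos(18 deg) = 0.9511
Step 2: Convert r to m: r = 57e-6 m
Step 3: dP = 2 * 0.028 * 0.9511 / 57e-6 = 934.4 Pa
Step 4: Convert Pa to kPa (divide by 1000).
dP = 0.93 kPa


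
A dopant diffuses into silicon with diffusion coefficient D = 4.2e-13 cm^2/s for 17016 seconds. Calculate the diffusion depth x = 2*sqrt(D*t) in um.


Step 1: Compute D*t = 4.2e-13 * 17016 = 7.14672e-09 cm^2
Step 2: sqrt(D*t) = 8.45383e-05 cm
Step 3: x = 2 * 8.45383e-05 cm = 1.690766e-04 cm
Step 4: Convert to um (1 cm = 1e4 um): x = 1.691 um


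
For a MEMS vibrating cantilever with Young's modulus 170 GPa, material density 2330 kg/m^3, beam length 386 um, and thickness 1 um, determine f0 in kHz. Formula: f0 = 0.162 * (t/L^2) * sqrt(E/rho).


Step 1: Convert units to SI.
t_SI = 1e-6 m, L_SI = 386e-6 m
Step 2: Calculate sqrt(E/rho).
sqrt(170e9 / 2330) = 8541.74 m/s
Step 3: Compute f0.
f0 = 0.162 * 1e-6 / (386e-6)^2 * 8541.74 = 9287.2 Hz = 9.29 kHz


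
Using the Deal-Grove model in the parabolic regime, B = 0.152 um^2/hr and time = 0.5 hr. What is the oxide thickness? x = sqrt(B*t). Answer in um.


Step 1: Compute B*t = 0.152 * 0.5 = 0.076
Step 2: x = sqrt(0.076)
x = 0.276 um


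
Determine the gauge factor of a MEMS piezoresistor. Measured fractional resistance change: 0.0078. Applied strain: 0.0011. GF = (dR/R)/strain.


Step 1: Identify values.
dR/R = 0.0078, strain = 0.0011
Step 2: GF = (dR/R) / strain = 0.0078 / 0.0011
GF = 7.1


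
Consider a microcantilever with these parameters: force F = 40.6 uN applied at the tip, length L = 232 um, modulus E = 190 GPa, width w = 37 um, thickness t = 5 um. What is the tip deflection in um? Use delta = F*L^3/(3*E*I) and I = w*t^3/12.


Step 1: Calculate the second moment of area.
I = w * t^3 / 12 = 37 * 5^3 / 12 = 385.4167 um^4
Step 2: Convert E to consistent units (1 GPa = 1000 uN/um^2).
E = 190 GPa = 190000 uN/um^2
Step 3: Calculate tip deflection.
delta = F * L^3 / (3 * E * I)
delta = 40.6 * 232^3 / (3 * 190000 * 385.4167)
delta = 2.3077 um


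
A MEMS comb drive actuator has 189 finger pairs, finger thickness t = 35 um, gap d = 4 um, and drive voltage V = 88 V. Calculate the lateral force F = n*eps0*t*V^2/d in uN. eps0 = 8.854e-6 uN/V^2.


Step 1: Parameters: n=189, eps0=8.854e-6 uN/V^2, t=35 um, V=88 V, d=4 um
Step 2: V^2 = 7744
Step 3: F = 189 * 8.854e-6 * 35 * 7744 / 4
F = 113.39 uN


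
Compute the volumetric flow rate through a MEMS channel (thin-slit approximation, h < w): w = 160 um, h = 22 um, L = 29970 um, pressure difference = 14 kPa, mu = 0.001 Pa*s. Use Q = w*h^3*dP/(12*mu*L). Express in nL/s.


Step 1: Convert all dimensions to SI (meters).
w = 160e-6 m, h = 22e-6 m, L = 29970e-6 m, dP = 14e3 Pa
Step 2: Q = w * h^3 * dP / (12 * mu * L)
Q = 160e-6 * (22e-6)^3 * 14e3 / (12 * 0.001 * 29970e-6) = 6.632054e-11 m^3/s
Step 3: Convert Q from m^3/s to nL/s (1 m^3 = 1e12 nL, so multiply by 1e12).
Q = 66.321 nL/s


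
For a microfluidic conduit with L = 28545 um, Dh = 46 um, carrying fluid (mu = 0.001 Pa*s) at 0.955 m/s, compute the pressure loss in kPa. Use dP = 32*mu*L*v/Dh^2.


Step 1: Convert to SI: L = 28545e-6 m, Dh = 46e-6 m
Step 2: dP = 32 * 0.001 * 28545e-6 * 0.955 / (46e-6)^2
Step 3: dP = 412256.71 Pa
Step 4: Convert to kPa: dP = 412.26 kPa


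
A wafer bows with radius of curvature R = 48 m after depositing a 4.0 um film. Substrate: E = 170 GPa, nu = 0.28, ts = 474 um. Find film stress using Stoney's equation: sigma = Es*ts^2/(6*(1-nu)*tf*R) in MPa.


Step 1: Compute numerator: Es * ts^2 = 170 * 474^2 = 38194920 (GPa*um^2)
Step 2: Compute denominator (R in um): 6*(1-nu)*tf*R = 6*0.72*4.0*48e6 = 829440000.0 (um^2)
Step 3: sigma (GPa) = 38194920 / 829440000.0 = 4.6049e-02 GPa
Step 4: Convert to MPa (x1000): sigma = 46.0 MPa


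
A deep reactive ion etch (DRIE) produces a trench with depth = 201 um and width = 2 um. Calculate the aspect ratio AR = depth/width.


Step 1: AR = depth / width
Step 2: AR = 201 / 2
AR = 100.5


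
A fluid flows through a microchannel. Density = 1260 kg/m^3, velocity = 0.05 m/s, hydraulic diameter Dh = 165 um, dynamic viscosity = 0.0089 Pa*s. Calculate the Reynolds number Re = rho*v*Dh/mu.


Step 1: Convert Dh to meters: Dh = 165e-6 m
Step 2: Re = rho * v * Dh / mu
Re = 1260 * 0.05 * 165e-6 / 0.0089
Re = 1.168


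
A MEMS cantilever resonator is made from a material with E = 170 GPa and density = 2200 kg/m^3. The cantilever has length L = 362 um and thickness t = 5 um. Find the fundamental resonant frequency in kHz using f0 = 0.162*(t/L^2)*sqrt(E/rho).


Step 1: Convert units to SI.
t_SI = 5e-6 m, L_SI = 362e-6 m
Step 2: Calculate sqrt(E/rho).
sqrt(170e9 / 2200) = 8790.49 m/s
Step 3: Compute f0.
f0 = 0.162 * 5e-6 / (362e-6)^2 * 8790.49 = 54335.2 Hz = 54.34 kHz


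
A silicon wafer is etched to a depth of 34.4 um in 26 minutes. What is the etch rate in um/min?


Step 1: Etch rate = depth / time
Step 2: rate = 34.4 / 26
rate = 1.323 um/min


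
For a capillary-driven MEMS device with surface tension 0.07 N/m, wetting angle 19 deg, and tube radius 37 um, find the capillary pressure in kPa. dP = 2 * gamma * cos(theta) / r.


Step 1: cos(19 deg) = 0.9455
Step 2: Convert r to m: r = 37e-6 m
Step 3: dP = 2 * 0.07 * 0.9455 / 37e-6 = 3577.6 Pa
Step 4: Convert Pa to kPa (divide by 1000).
dP = 3.58 kPa


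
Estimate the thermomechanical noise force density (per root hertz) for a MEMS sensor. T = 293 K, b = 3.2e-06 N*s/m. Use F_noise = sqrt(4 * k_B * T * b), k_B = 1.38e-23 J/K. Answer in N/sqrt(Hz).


Step 1: Compute 4 * k_B * T * b
= 4 * 1.38e-23 * 293 * 3.2e-06
= 5.1756e-26 N^2/Hz
Step 2: F_noise = sqrt(5.1756e-26)
F_noise = 2.27e-13 N/sqrt(Hz)


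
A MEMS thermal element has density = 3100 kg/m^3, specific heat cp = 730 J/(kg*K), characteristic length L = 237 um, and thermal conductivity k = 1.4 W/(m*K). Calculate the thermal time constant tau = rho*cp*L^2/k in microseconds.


Step 1: Convert L to m: L = 237e-6 m
Step 2: L^2 = (237e-6)^2 = 5.6169e-08 m^2
Step 3: tau = 3100 * 730 * 5.6169e-08 / 1.4 = 9.079317643e-02 s
Step 4: Convert to microseconds (multiply by 1e6).
tau = 90793.176 us


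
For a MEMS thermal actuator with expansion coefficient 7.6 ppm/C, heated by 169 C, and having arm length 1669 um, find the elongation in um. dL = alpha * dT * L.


Step 1: Convert CTE: alpha = 7.6 ppm/C = 7.6e-6 /C
Step 2: dL = 7.6e-6 * 169 * 1669
dL = 2.1437 um


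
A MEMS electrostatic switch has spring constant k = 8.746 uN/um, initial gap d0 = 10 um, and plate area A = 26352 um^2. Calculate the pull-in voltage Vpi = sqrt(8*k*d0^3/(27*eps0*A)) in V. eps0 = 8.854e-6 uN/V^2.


Step 1: Compute numerator: 8 * k * d0^3 = 8 * 8.746 * 10^3 = 69968.0
Step 2: Compute denominator: 27 * eps0 * A = 27 * 8.854e-6 * 26352 = 6.299656
Step 3: Vpi = sqrt(69968.0 / 6.299656)
Vpi = 105.39 V


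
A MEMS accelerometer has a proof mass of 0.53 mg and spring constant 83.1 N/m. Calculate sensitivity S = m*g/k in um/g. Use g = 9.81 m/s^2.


Step 1: Convert mass: m = 0.53 mg = 5.30e-07 kg
Step 2: S = m * g / k = 5.30e-07 * 9.81 / 83.1
Step 3: S = 6.26e-08 m/g
Step 4: Convert to um/g: S = 0.063 um/g


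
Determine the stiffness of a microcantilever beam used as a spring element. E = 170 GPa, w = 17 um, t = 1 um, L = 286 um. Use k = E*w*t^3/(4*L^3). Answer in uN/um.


Step 1: Convert E to consistent units (1 GPa = 1000 uN/um^2).
E = 170 GPa = 170000 uN/um^2
Step 2: Compute t^3 = 1^3 = 1
Step 3: Compute L^3 = 286^3 = 23393656
Step 4: k = 170000 * 17 * 1 / (4 * 23393656)
k = 0.0309 uN/um


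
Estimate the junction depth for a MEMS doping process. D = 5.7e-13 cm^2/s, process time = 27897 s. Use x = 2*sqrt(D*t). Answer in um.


Step 1: Compute D*t = 5.7e-13 * 27897 = 1.590129e-08 cm^2
Step 2: sqrt(D*t) = 1.261e-04 cm
Step 3: x = 2 * 1.261e-04 cm = 2.522e-04 cm
Step 4: Convert to um (1 cm = 1e4 um): x = 2.522 um


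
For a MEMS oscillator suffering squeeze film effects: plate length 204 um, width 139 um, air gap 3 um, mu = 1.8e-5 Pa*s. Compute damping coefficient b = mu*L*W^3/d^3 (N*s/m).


Step 1: Convert to SI.
L = 204e-6 m, W = 139e-6 m, d = 3e-6 m
Step 2: W^3 = (139e-6)^3 = 2.69e-12 m^3
Step 3: d^3 = (3e-6)^3 = 2.70e-17 m^3
Step 4: b = 1.8e-5 * 204e-6 * 2.69e-12 / 2.70e-17
b = 3.65e-04 N*s/m


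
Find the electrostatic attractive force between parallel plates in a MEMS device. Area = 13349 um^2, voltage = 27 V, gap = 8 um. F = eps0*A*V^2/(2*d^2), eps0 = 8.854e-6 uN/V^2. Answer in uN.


Step 1: Identify parameters.
eps0 = 8.854e-6 uN/V^2, A = 13349 um^2, V = 27 V, d = 8 um
Step 2: Compute V^2 = 27^2 = 729
Step 3: Compute d^2 = 8^2 = 64
Step 4: F = 0.5 * 8.854e-6 * 13349 * 729 / 64
F = 0.673 uN


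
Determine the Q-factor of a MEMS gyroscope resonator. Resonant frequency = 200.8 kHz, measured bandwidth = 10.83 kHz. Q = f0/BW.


Step 1: Q = f0 / bandwidth
Step 2: Q = 200.8 / 10.83
Q = 18.5


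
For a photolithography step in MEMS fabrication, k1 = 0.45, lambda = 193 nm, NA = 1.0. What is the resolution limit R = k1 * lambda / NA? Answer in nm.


Step 1: Identify values: k1 = 0.45, lambda = 193 nm, NA = 1.0
Step 2: R = k1 * lambda / NA
R = 0.45 * 193 / 1.0
R = 86.9 nm


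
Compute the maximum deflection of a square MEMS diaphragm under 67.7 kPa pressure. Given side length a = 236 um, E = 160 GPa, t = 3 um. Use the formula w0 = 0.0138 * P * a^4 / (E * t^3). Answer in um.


Step 1: Convert pressure to compatible units (E is in GPa, so P in GPa).
P = 67.7 kPa = 67.7e-6 GPa
Step 2: Compute numerator: 0.0138 * P * a^4.
a^4 = 236^4 = 3102044416
numerator = 0.0138 * 67.7e-6 * 3102044416 = 2.89812e+03
Step 3: Compute denominator: E * t^3 = 160 * 3^3 = 4320
Step 4: w0 = numerator / denominator = 2.89812e+03 / 4320 = 0.6709 um


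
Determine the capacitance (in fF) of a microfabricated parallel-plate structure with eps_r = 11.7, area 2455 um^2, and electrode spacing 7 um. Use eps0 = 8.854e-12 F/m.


Step 1: Convert area to m^2: A = 2455e-12 m^2
Step 2: Convert gap to m: d = 7e-6 m
Step 3: C = eps0 * eps_r * A / d
C = 8.854e-12 * 11.7 * 2455e-12 / 7e-6
Step 4: Convert to fF (multiply by 1e15).
C = 36.33 fF


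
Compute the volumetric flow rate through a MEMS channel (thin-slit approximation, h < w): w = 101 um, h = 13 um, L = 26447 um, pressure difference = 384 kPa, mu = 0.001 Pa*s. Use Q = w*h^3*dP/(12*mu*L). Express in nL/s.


Step 1: Convert all dimensions to SI (meters).
w = 101e-6 m, h = 13e-6 m, L = 26447e-6 m, dP = 384e3 Pa
Step 2: Q = w * h^3 * dP / (12 * mu * L)
Q = 101e-6 * (13e-6)^3 * 384e3 / (12 * 0.001 * 26447e-6) = 2.6848807e-10 m^3/s
Step 3: Convert Q from m^3/s to nL/s (1 m^3 = 1e12 nL, so multiply by 1e12).
Q = 268.488 nL/s


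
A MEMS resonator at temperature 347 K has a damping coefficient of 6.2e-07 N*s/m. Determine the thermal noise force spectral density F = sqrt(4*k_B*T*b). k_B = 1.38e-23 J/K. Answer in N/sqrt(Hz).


Step 1: Compute 4 * k_B * T * b
= 4 * 1.38e-23 * 347 * 6.2e-07
= 1.1876e-26 N^2/Hz
Step 2: F_noise = sqrt(1.1876e-26)
F_noise = 1.09e-13 N/sqrt(Hz)


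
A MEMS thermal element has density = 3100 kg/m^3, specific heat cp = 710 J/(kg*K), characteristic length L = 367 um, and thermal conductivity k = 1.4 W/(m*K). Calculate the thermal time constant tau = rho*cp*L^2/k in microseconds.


Step 1: Convert L to m: L = 367e-6 m
Step 2: L^2 = (367e-6)^2 = 1.34689e-07 m^2
Step 3: tau = 3100 * 710 * 1.34689e-07 / 1.4 = 2.1175034929e-01 s
Step 4: Convert to microseconds (multiply by 1e6).
tau = 211750.349 us


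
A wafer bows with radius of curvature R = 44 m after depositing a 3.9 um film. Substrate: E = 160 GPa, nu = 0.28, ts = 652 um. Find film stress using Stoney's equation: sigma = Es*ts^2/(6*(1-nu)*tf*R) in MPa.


Step 1: Compute numerator: Es * ts^2 = 160 * 652^2 = 68016640 (GPa*um^2)
Step 2: Compute denominator (R in um): 6*(1-nu)*tf*R = 6*0.72*3.9*44e6 = 741312000.0 (um^2)
Step 3: sigma (GPa) = 68016640 / 741312000.0 = 9.1752e-02 GPa
Step 4: Convert to MPa (x1000): sigma = 91.8 MPa


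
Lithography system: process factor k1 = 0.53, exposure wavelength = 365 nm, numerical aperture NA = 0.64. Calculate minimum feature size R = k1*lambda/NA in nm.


Step 1: Identify values: k1 = 0.53, lambda = 365 nm, NA = 0.64
Step 2: R = k1 * lambda / NA
R = 0.53 * 365 / 0.64
R = 302.3 nm


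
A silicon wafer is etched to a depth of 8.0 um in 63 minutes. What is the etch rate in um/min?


Step 1: Etch rate = depth / time
Step 2: rate = 8.0 / 63
rate = 0.127 um/min


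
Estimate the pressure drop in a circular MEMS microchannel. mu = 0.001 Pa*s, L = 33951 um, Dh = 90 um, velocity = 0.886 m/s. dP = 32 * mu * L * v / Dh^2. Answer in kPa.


Step 1: Convert to SI: L = 33951e-6 m, Dh = 90e-6 m
Step 2: dP = 32 * 0.001 * 33951e-6 * 0.886 / (90e-6)^2
Step 3: dP = 118836.88 Pa
Step 4: Convert to kPa: dP = 118.84 kPa


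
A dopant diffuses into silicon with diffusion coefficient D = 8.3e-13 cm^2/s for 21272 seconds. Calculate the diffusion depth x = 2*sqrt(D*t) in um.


Step 1: Compute D*t = 8.3e-13 * 21272 = 1.765576e-08 cm^2
Step 2: sqrt(D*t) = 1.32875e-04 cm
Step 3: x = 2 * 1.32875e-04 cm = 2.6575e-04 cm
Step 4: Convert to um (1 cm = 1e4 um): x = 2.657 um


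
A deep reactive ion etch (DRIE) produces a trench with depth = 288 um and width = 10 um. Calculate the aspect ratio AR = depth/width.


Step 1: AR = depth / width
Step 2: AR = 288 / 10
AR = 28.8


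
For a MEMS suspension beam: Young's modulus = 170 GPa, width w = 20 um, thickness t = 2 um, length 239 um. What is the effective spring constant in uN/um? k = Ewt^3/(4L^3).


Step 1: Convert E to consistent units (1 GPa = 1000 uN/um^2).
E = 170 GPa = 170000 uN/um^2
Step 2: Compute t^3 = 2^3 = 8
Step 3: Compute L^3 = 239^3 = 13651919
Step 4: k = 170000 * 20 * 8 / (4 * 13651919)
k = 0.4981 uN/um


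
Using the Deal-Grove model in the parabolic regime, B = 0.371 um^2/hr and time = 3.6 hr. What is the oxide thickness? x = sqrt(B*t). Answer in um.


Step 1: Compute B*t = 0.371 * 3.6 = 1.3356
Step 2: x = sqrt(1.3356)
x = 1.156 um


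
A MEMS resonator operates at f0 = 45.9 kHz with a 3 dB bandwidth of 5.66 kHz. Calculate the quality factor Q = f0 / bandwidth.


Step 1: Q = f0 / bandwidth
Step 2: Q = 45.9 / 5.66
Q = 8.1


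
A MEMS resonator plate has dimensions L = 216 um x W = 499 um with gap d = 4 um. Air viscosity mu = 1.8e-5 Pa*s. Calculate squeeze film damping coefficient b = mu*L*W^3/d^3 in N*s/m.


Step 1: Convert to SI.
L = 216e-6 m, W = 499e-6 m, d = 4e-6 m
Step 2: W^3 = (499e-6)^3 = 1.24e-10 m^3
Step 3: d^3 = (4e-6)^3 = 6.40e-17 m^3
Step 4: b = 1.8e-5 * 216e-6 * 1.24e-10 / 6.40e-17
b = 7.55e-03 N*s/m


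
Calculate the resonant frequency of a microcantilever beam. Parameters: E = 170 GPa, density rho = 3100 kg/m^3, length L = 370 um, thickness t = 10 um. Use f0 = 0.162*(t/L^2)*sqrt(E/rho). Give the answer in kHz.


Step 1: Convert units to SI.
t_SI = 10e-6 m, L_SI = 370e-6 m
Step 2: Calculate sqrt(E/rho).
sqrt(170e9 / 3100) = 7405.32 m/s
Step 3: Compute f0.
f0 = 0.162 * 10e-6 / (370e-6)^2 * 7405.32 = 87630.5 Hz = 87.63 kHz


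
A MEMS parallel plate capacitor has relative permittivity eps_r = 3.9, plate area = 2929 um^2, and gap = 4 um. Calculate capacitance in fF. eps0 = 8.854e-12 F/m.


Step 1: Convert area to m^2: A = 2929e-12 m^2
Step 2: Convert gap to m: d = 4e-6 m
Step 3: C = eps0 * eps_r * A / d
C = 8.854e-12 * 3.9 * 2929e-12 / 4e-6
Step 4: Convert to fF (multiply by 1e15).
C = 25.29 fF


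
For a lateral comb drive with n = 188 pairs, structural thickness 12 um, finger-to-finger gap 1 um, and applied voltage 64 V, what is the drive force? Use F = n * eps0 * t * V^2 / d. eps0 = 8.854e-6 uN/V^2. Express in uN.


Step 1: Parameters: n=188, eps0=8.854e-6 uN/V^2, t=12 um, V=64 V, d=1 um
Step 2: V^2 = 4096
Step 3: F = 188 * 8.854e-6 * 12 * 4096 / 1
F = 81.816 uN


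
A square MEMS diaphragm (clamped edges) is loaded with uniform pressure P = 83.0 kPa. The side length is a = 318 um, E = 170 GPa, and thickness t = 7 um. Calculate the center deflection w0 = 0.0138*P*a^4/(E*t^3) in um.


Step 1: Convert pressure to compatible units (E is in GPa, so P in GPa).
P = 83.0 kPa = 83.0e-6 GPa
Step 2: Compute numerator: 0.0138 * P * a^4.
a^4 = 318^4 = 10226063376
numerator = 0.0138 * 83.0e-6 * 10226063376 = 1.17129e+04
Step 3: Compute denominator: E * t^3 = 170 * 7^3 = 58310
Step 4: w0 = numerator / denominator = 1.17129e+04 / 58310 = 0.2009 um


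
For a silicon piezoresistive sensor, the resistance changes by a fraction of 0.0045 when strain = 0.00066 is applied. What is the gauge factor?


Step 1: Identify values.
dR/R = 0.0045, strain = 0.00066
Step 2: GF = (dR/R) / strain = 0.0045 / 0.00066
GF = 6.8


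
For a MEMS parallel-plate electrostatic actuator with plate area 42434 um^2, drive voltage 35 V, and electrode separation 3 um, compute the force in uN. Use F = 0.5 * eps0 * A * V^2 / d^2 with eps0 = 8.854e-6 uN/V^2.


Step 1: Identify parameters.
eps0 = 8.854e-6 uN/V^2, A = 42434 um^2, V = 35 V, d = 3 um
Step 2: Compute V^2 = 35^2 = 1225
Step 3: Compute d^2 = 3^2 = 9
Step 4: F = 0.5 * 8.854e-6 * 42434 * 1225 / 9
F = 25.569 uN


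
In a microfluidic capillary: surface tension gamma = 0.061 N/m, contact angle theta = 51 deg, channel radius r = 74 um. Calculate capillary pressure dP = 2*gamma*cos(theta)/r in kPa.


Step 1: cos(51 deg) = 0.6293
Step 2: Convert r to m: r = 74e-6 m
Step 3: dP = 2 * 0.061 * 0.6293 / 74e-6 = 1037.5 Pa
Step 4: Convert Pa to kPa (divide by 1000).
dP = 1.04 kPa


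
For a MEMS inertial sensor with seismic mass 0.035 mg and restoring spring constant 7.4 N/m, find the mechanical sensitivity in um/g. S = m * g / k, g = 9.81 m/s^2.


Step 1: Convert mass: m = 0.035 mg = 3.50e-08 kg
Step 2: S = m * g / k = 3.50e-08 * 9.81 / 7.4
Step 3: S = 4.64e-08 m/g
Step 4: Convert to um/g: S = 0.046 um/g


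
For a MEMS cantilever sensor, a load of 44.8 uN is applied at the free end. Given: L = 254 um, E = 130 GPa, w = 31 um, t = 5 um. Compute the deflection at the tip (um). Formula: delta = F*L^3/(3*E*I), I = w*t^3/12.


Step 1: Calculate the second moment of area.
I = w * t^3 / 12 = 31 * 5^3 / 12 = 322.9167 um^4
Step 2: Convert E to consistent units (1 GPa = 1000 uN/um^2).
E = 130 GPa = 130000 uN/um^2
Step 3: Calculate tip deflection.
delta = F * L^3 / (3 * E * I)
delta = 44.8 * 254^3 / (3 * 130000 * 322.9167)
delta = 5.8294 um


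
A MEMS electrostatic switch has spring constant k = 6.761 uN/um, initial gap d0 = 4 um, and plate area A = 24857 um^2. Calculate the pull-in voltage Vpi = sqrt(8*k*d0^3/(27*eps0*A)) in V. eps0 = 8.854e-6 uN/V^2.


Step 1: Compute numerator: 8 * k * d0^3 = 8 * 6.761 * 4^3 = 3461.632
Step 2: Compute denominator: 27 * eps0 * A = 27 * 8.854e-6 * 24857 = 5.942265
Step 3: Vpi = sqrt(3461.632 / 5.942265)
Vpi = 24.14 V


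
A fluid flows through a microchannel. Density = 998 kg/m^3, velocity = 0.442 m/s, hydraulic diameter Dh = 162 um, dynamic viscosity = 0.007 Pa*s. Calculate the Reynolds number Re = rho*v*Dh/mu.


Step 1: Convert Dh to meters: Dh = 162e-6 m
Step 2: Re = rho * v * Dh / mu
Re = 998 * 0.442 * 162e-6 / 0.007
Re = 10.209


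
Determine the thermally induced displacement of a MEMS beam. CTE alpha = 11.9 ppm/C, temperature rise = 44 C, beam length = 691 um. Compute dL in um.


Step 1: Convert CTE: alpha = 11.9 ppm/C = 11.9e-6 /C
Step 2: dL = 11.9e-6 * 44 * 691
dL = 0.3618 um


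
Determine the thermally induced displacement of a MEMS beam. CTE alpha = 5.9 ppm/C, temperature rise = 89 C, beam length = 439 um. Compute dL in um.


Step 1: Convert CTE: alpha = 5.9 ppm/C = 5.9e-6 /C
Step 2: dL = 5.9e-6 * 89 * 439
dL = 0.2305 um


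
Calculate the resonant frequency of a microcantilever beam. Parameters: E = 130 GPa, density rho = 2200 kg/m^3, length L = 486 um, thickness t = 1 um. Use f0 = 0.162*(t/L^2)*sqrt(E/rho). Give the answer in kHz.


Step 1: Convert units to SI.
t_SI = 1e-6 m, L_SI = 486e-6 m
Step 2: Calculate sqrt(E/rho).
sqrt(130e9 / 2200) = 7687.06 m/s
Step 3: Compute f0.
f0 = 0.162 * 1e-6 / (486e-6)^2 * 7687.06 = 5272.3 Hz = 5.27 kHz


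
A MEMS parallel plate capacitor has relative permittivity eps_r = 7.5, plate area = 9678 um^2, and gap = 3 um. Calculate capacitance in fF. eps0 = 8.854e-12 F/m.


Step 1: Convert area to m^2: A = 9678e-12 m^2
Step 2: Convert gap to m: d = 3e-6 m
Step 3: C = eps0 * eps_r * A / d
C = 8.854e-12 * 7.5 * 9678e-12 / 3e-6
Step 4: Convert to fF (multiply by 1e15).
C = 214.22 fF


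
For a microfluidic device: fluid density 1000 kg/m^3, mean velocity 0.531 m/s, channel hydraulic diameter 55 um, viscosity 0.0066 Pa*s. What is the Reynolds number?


Step 1: Convert Dh to meters: Dh = 55e-6 m
Step 2: Re = rho * v * Dh / mu
Re = 1000 * 0.531 * 55e-6 / 0.0066
Re = 4.425


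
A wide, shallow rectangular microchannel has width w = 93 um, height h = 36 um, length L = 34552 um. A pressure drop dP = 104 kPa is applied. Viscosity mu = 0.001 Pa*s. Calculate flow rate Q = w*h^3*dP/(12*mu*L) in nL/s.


Step 1: Convert all dimensions to SI (meters).
w = 93e-6 m, h = 36e-6 m, L = 34552e-6 m, dP = 104e3 Pa
Step 2: Q = w * h^3 * dP / (12 * mu * L)
Q = 93e-6 * (36e-6)^3 * 104e3 / (12 * 0.001 * 34552e-6) = 1.08835193e-09 m^3/s
Step 3: Convert Q from m^3/s to nL/s (1 m^3 = 1e12 nL, so multiply by 1e12).
Q = 1088.352 nL/s


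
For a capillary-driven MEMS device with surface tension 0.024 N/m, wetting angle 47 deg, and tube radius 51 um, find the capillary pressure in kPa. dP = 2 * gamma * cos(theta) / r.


Step 1: cos(47 deg) = 0.682
Step 2: Convert r to m: r = 51e-6 m
Step 3: dP = 2 * 0.024 * 0.682 / 51e-6 = 641.9 Pa
Step 4: Convert Pa to kPa (divide by 1000).
dP = 0.64 kPa


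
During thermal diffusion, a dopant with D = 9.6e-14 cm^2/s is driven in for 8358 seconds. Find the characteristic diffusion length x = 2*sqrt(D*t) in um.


Step 1: Compute D*t = 9.6e-14 * 8358 = 8.02368e-10 cm^2
Step 2: sqrt(D*t) = 2.8326e-05 cm
Step 3: x = 2 * 2.8326e-05 cm = 5.6652e-05 cm
Step 4: Convert to um (1 cm = 1e4 um): x = 0.567 um


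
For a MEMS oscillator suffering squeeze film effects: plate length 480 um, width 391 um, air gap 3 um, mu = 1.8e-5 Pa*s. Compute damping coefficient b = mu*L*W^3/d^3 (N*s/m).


Step 1: Convert to SI.
L = 480e-6 m, W = 391e-6 m, d = 3e-6 m
Step 2: W^3 = (391e-6)^3 = 5.98e-11 m^3
Step 3: d^3 = (3e-6)^3 = 2.70e-17 m^3
Step 4: b = 1.8e-5 * 480e-6 * 5.98e-11 / 2.70e-17
b = 1.91e-02 N*s/m


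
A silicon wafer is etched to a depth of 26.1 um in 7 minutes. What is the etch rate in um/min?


Step 1: Etch rate = depth / time
Step 2: rate = 26.1 / 7
rate = 3.729 um/min


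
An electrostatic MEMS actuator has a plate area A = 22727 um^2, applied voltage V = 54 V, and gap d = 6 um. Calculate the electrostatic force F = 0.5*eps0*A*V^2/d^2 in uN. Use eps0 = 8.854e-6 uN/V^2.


Step 1: Identify parameters.
eps0 = 8.854e-6 uN/V^2, A = 22727 um^2, V = 54 V, d = 6 um
Step 2: Compute V^2 = 54^2 = 2916
Step 3: Compute d^2 = 6^2 = 36
Step 4: F = 0.5 * 8.854e-6 * 22727 * 2916 / 36
F = 8.15 uN


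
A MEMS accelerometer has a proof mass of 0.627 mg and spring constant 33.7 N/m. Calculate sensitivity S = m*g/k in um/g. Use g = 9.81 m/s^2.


Step 1: Convert mass: m = 0.627 mg = 6.27e-07 kg
Step 2: S = m * g / k = 6.27e-07 * 9.81 / 33.7
Step 3: S = 1.83e-07 m/g
Step 4: Convert to um/g: S = 0.183 um/g


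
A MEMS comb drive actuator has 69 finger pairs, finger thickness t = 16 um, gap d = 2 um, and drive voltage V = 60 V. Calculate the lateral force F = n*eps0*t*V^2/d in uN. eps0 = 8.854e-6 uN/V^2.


Step 1: Parameters: n=69, eps0=8.854e-6 uN/V^2, t=16 um, V=60 V, d=2 um
Step 2: V^2 = 3600
Step 3: F = 69 * 8.854e-6 * 16 * 3600 / 2
F = 17.595 uN


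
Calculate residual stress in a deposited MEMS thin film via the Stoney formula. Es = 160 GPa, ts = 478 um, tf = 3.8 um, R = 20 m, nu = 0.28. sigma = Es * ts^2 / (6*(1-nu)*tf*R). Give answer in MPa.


Step 1: Compute numerator: Es * ts^2 = 160 * 478^2 = 36557440 (GPa*um^2)
Step 2: Compute denominator (R in um): 6*(1-nu)*tf*R = 6*0.72*3.8*20e6 = 328320000.0 (um^2)
Step 3: sigma (GPa) = 36557440 / 328320000.0 = 1.11347e-01 GPa
Step 4: Convert to MPa (x1000): sigma = 111.3 MPa


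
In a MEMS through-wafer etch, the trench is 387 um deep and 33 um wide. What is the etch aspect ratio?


Step 1: AR = depth / width
Step 2: AR = 387 / 33
AR = 11.7


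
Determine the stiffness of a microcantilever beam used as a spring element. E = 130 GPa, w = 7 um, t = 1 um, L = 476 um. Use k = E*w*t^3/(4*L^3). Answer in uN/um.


Step 1: Convert E to consistent units (1 GPa = 1000 uN/um^2).
E = 130 GPa = 130000 uN/um^2
Step 2: Compute t^3 = 1^3 = 1
Step 3: Compute L^3 = 476^3 = 107850176
Step 4: k = 130000 * 7 * 1 / (4 * 107850176)
k = 0.0021 uN/um


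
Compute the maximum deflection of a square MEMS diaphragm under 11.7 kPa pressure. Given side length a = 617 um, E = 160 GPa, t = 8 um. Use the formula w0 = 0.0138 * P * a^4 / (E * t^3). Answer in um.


Step 1: Convert pressure to compatible units (E is in GPa, so P in GPa).
P = 11.7 kPa = 11.7e-6 GPa
Step 2: Compute numerator: 0.0138 * P * a^4.
a^4 = 617^4 = 144924114721
numerator = 0.0138 * 11.7e-6 * 144924114721 = 2.33994e+04
Step 3: Compute denominator: E * t^3 = 160 * 8^3 = 81920
Step 4: w0 = numerator / denominator = 2.33994e+04 / 81920 = 0.2856 um


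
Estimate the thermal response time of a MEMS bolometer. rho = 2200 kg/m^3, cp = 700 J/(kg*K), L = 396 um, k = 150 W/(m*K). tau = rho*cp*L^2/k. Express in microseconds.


Step 1: Convert L to m: L = 396e-6 m
Step 2: L^2 = (396e-6)^2 = 1.56816e-07 m^2
Step 3: tau = 2200 * 700 * 1.56816e-07 / 150 = 1.6099776e-03 s
Step 4: Convert to microseconds (multiply by 1e6).
tau = 1609.978 us


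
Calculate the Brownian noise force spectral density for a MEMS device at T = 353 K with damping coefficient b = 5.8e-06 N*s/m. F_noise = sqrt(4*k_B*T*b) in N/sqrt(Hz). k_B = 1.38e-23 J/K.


Step 1: Compute 4 * k_B * T * b
= 4 * 1.38e-23 * 353 * 5.8e-06
= 1.1302e-25 N^2/Hz
Step 2: F_noise = sqrt(1.1302e-25)
F_noise = 3.36e-13 N/sqrt(Hz)


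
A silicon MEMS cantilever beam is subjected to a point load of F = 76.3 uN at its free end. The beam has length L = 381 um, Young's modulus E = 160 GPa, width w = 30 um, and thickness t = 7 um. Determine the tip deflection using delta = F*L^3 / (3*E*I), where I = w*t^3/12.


Step 1: Calculate the second moment of area.
I = w * t^3 / 12 = 30 * 7^3 / 12 = 857.5 um^4
Step 2: Convert E to consistent units (1 GPa = 1000 uN/um^2).
E = 160 GPa = 160000 uN/um^2
Step 3: Calculate tip deflection.
delta = F * L^3 / (3 * E * I)
delta = 76.3 * 381^3 / (3 * 160000 * 857.5)
delta = 10.2524 um


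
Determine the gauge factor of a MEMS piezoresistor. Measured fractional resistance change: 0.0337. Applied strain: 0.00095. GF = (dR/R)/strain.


Step 1: Identify values.
dR/R = 0.0337, strain = 0.00095
Step 2: GF = (dR/R) / strain = 0.0337 / 0.00095
GF = 35.5


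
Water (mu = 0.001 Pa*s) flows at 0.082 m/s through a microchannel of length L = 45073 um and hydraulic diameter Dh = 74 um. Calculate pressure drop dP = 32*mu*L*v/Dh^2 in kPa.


Step 1: Convert to SI: L = 45073e-6 m, Dh = 74e-6 m
Step 2: dP = 32 * 0.001 * 45073e-6 * 0.082 / (74e-6)^2
Step 3: dP = 21598.17 Pa
Step 4: Convert to kPa: dP = 21.6 kPa


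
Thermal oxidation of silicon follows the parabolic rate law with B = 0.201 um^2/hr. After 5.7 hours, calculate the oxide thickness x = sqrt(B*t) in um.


Step 1: Compute B*t = 0.201 * 5.7 = 1.1457
Step 2: x = sqrt(1.1457)
x = 1.07 um


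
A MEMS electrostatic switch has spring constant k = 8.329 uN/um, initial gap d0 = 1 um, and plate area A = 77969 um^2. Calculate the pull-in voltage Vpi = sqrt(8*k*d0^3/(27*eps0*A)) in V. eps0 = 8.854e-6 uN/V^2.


Step 1: Compute numerator: 8 * k * d0^3 = 8 * 8.329 * 1^3 = 66.632
Step 2: Compute denominator: 27 * eps0 * A = 27 * 8.854e-6 * 77969 = 18.639113
Step 3: Vpi = sqrt(66.632 / 18.639113)
Vpi = 1.89 V


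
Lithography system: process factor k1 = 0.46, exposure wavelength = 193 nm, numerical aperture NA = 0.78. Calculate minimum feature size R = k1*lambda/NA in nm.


Step 1: Identify values: k1 = 0.46, lambda = 193 nm, NA = 0.78
Step 2: R = k1 * lambda / NA
R = 0.46 * 193 / 0.78
R = 113.8 nm


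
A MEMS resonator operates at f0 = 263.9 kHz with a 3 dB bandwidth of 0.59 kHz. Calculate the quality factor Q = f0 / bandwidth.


Step 1: Q = f0 / bandwidth
Step 2: Q = 263.9 / 0.59
Q = 447.3


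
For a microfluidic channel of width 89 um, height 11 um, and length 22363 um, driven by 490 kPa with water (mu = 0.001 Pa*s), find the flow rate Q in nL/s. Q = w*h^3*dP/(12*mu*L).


Step 1: Convert all dimensions to SI (meters).
w = 89e-6 m, h = 11e-6 m, L = 22363e-6 m, dP = 490e3 Pa
Step 2: Q = w * h^3 * dP / (12 * mu * L)
Q = 89e-6 * (11e-6)^3 * 490e3 / (12 * 0.001 * 22363e-6) = 2.1629816e-10 m^3/s
Step 3: Convert Q from m^3/s to nL/s (1 m^3 = 1e12 nL, so multiply by 1e12).
Q = 216.298 nL/s


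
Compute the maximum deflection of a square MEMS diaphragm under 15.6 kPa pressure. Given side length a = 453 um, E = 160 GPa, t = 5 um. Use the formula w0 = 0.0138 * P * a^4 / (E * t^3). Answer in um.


Step 1: Convert pressure to compatible units (E is in GPa, so P in GPa).
P = 15.6 kPa = 15.6e-6 GPa
Step 2: Compute numerator: 0.0138 * P * a^4.
a^4 = 453^4 = 42110733681
numerator = 0.0138 * 15.6e-6 * 42110733681 = 9.0656e+03
Step 3: Compute denominator: E * t^3 = 160 * 5^3 = 20000
Step 4: w0 = numerator / denominator = 9.0656e+03 / 20000 = 0.4533 um


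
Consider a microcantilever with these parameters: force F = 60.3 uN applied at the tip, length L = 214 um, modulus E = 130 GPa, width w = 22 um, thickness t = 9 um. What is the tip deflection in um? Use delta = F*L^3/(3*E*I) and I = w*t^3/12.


Step 1: Calculate the second moment of area.
I = w * t^3 / 12 = 22 * 9^3 / 12 = 1336.5 um^4
Step 2: Convert E to consistent units (1 GPa = 1000 uN/um^2).
E = 130 GPa = 130000 uN/um^2
Step 3: Calculate tip deflection.
delta = F * L^3 / (3 * E * I)
delta = 60.3 * 214^3 / (3 * 130000 * 1336.5)
delta = 1.1338 um


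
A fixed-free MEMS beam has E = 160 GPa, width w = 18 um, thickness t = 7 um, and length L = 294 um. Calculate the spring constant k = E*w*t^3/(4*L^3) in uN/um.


Step 1: Convert E to consistent units (1 GPa = 1000 uN/um^2).
E = 160 GPa = 160000 uN/um^2
Step 2: Compute t^3 = 7^3 = 343
Step 3: Compute L^3 = 294^3 = 25412184
Step 4: k = 160000 * 18 * 343 / (4 * 25412184)
k = 9.7182 uN/um


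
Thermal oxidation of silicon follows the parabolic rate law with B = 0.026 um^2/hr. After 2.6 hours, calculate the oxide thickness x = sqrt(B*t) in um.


Step 1: Compute B*t = 0.026 * 2.6 = 0.0676
Step 2: x = sqrt(0.0676)
x = 0.26 um


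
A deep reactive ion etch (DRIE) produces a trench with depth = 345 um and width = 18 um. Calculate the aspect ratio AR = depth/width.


Step 1: AR = depth / width
Step 2: AR = 345 / 18
AR = 19.2


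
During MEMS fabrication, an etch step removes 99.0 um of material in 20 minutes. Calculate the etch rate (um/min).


Step 1: Etch rate = depth / time
Step 2: rate = 99.0 / 20
rate = 4.95 um/min


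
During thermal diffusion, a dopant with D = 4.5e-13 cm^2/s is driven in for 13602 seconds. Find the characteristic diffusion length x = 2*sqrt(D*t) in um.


Step 1: Compute D*t = 4.5e-13 * 13602 = 6.1209e-09 cm^2
Step 2: sqrt(D*t) = 7.82362e-05 cm
Step 3: x = 2 * 7.82362e-05 cm = 1.564724e-04 cm
Step 4: Convert to um (1 cm = 1e4 um): x = 1.565 um


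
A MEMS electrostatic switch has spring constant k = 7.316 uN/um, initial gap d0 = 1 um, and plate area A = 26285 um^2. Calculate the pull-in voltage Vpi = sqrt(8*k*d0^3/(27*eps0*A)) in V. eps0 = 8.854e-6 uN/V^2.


Step 1: Compute numerator: 8 * k * d0^3 = 8 * 7.316 * 1^3 = 58.528
Step 2: Compute denominator: 27 * eps0 * A = 27 * 8.854e-6 * 26285 = 6.28364
Step 3: Vpi = sqrt(58.528 / 6.28364)
Vpi = 3.05 V


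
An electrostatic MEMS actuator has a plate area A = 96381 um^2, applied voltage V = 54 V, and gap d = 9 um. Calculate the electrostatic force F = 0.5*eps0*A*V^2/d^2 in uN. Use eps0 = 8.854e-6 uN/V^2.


Step 1: Identify parameters.
eps0 = 8.854e-6 uN/V^2, A = 96381 um^2, V = 54 V, d = 9 um
Step 2: Compute V^2 = 54^2 = 2916
Step 3: Compute d^2 = 9^2 = 81
Step 4: F = 0.5 * 8.854e-6 * 96381 * 2916 / 81
F = 15.36 uN


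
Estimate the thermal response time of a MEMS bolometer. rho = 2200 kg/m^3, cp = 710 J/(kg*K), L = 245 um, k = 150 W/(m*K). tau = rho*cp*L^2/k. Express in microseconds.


Step 1: Convert L to m: L = 245e-6 m
Step 2: L^2 = (245e-6)^2 = 6.0025e-08 m^2
Step 3: tau = 2200 * 710 * 6.0025e-08 / 150 = 6.250603e-04 s
Step 4: Convert to microseconds (multiply by 1e6).
tau = 625.06 us
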